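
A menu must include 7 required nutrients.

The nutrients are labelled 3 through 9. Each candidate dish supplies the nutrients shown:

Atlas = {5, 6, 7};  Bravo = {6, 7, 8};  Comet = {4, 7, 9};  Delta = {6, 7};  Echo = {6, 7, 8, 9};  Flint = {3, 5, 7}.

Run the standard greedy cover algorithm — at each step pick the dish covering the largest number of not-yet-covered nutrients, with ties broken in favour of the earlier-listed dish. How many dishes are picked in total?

3

Greedy: pick Echo (covers 4 new) → pick Flint (covers 2 new) → pick Comet (covers 1 new). Total picks: 3.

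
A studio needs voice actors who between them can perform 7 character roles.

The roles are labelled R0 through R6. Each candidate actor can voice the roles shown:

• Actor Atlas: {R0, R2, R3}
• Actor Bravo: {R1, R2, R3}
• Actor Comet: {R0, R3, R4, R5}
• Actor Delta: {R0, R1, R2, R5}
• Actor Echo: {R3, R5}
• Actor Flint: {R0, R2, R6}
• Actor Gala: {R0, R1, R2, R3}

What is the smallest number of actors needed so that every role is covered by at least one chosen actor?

Take {Comet, Delta, Flint}. Their union is {R0, R1, R2, R3, R4, R5, R6}, which is all 7 roles.
Only Comet contains R4, so Comet is forced; the remaining 3 roles need at least 2 more actors (each remaining actor adds at most 2) — so at least 3 actors are needed, and 3 is optimal.

3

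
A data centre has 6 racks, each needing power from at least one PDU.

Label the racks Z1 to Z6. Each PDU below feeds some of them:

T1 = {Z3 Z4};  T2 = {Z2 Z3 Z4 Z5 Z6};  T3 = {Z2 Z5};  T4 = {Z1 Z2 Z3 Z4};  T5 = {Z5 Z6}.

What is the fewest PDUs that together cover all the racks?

T2 and T4 together: T2 ∪ T4 = {Z1, Z2, Z3, Z4, Z5, Z6} — every rack is covered.
No single PDU has all 6 racks (the largest, T2, has 5), so 2 is optimal.

2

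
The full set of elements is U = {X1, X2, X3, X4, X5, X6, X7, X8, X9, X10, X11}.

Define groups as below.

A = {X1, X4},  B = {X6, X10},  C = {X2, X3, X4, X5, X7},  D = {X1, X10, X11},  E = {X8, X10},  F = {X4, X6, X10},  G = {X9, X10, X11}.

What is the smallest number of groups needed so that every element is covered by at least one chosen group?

A, B, C, E, and G cover everything between them: the union {X1, X2, X3, X4, X5, X6, X7, X8, X9, X10, X11} is all of U.
No 4 of the 7 groups cover everything (all 35 combinations miss at least one element), so 5 is optimal.

5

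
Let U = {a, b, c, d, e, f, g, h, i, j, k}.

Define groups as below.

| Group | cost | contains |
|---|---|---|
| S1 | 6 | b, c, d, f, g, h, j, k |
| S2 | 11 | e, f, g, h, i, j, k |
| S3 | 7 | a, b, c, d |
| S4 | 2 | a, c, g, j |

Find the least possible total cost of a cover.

S2, S3 together cover every item (S2 ∪ S3 = {a, b, c, d, e, f, g, h, i, j, k}); total cost 11 + 7 = 18.
The greedy pick S4, S1, S2 costs 19; no covering selection beats 18.

18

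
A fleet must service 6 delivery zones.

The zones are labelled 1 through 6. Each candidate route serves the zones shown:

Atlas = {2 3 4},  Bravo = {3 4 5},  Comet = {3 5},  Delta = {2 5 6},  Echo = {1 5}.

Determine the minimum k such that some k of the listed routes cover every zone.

3

Atlas and Delta and Echo together: Atlas ∪ Delta ∪ Echo = {1, 2, 3, 4, 5, 6} — every zone is covered.
Only Echo contains 1, so Echo is forced; the remaining 4 zones need at least 2 more routes (each remaining route adds at most 3) — so at least 3 routes are needed, and 3 is optimal.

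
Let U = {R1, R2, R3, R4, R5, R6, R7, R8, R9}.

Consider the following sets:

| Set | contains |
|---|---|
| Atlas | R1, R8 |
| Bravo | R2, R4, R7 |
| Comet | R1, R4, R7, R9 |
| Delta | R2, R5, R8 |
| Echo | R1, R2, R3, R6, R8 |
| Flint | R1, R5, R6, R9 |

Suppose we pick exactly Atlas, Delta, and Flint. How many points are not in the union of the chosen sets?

3

Union of Atlas, Delta, Flint = {R1, R2, R5, R6, R8, R9}.
Not covered: R3, R4, R7 — 3 points.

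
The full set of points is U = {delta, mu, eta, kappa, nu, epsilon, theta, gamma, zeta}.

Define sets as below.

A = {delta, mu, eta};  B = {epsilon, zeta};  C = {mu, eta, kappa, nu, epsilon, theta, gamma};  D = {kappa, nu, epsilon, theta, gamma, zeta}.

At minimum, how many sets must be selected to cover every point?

A and D cover everything between them: the union {delta, mu, eta, kappa, nu, epsilon, theta, gamma, zeta} is all of U.
No single set has all 9 points (the largest, C, has 7), so 2 is optimal.

2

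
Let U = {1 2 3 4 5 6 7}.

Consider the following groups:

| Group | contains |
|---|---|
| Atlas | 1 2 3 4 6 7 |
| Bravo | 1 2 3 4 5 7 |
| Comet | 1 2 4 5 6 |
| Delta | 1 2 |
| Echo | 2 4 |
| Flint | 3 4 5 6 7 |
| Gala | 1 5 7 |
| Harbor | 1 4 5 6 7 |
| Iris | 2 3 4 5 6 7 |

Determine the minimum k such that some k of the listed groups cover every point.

Take {Comet, Iris}. Their union is {1, 2, 3, 4, 5, 6, 7}, which is all 7 points.
No single group has all 7 points (the largest, Atlas, has 6), so 2 is optimal.

2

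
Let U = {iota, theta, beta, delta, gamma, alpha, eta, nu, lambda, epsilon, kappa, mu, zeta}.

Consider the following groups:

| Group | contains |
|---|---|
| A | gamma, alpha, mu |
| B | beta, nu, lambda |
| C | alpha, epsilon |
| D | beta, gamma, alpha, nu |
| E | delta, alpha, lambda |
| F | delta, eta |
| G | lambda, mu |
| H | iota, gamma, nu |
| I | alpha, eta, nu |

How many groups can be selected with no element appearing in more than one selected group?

4

C, F, G, H are pairwise disjoint (C={alpha,epsilon}; F={delta,eta}; G={lambda,mu}; H={iota,gamma,nu}).
Every remaining group overlaps one of these, and no 5 of the listed groups are pairwise disjoint, so 4 is the maximum.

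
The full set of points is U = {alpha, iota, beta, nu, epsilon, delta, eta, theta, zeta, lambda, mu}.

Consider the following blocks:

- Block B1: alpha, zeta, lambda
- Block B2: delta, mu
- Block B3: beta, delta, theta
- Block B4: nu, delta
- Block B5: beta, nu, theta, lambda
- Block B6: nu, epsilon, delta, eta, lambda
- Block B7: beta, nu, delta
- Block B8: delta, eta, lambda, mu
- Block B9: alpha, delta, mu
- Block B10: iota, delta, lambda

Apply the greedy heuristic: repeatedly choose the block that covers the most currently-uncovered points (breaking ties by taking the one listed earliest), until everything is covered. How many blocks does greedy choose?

Greedy: pick B6 (covers 5 new) → pick B1 (covers 2 new) → pick B3 (covers 2 new) → pick B2 (covers 1 new) → pick B10 (covers 1 new). Total picks: 5.

5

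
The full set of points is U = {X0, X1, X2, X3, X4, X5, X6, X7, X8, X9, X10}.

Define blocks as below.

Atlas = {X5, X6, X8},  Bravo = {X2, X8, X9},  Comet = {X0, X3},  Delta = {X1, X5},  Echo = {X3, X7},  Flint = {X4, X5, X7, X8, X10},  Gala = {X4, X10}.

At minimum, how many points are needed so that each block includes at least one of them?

The 4 points {X3, X4, X5, X9} hit every block.
The blocks Bravo, Comet, Delta, Gala are pairwise disjoint, so any hitting set needs a separate point for each — at least 4. Hence 4 is optimal.

4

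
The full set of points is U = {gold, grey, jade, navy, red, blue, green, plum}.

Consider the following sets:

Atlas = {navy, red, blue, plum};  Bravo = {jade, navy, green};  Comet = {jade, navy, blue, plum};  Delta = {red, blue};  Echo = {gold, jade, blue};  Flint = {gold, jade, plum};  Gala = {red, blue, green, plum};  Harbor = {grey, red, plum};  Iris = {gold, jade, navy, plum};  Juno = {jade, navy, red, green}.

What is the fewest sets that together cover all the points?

Bravo, Echo, and Harbor cover everything between them: the union {gold, grey, jade, navy, red, blue, green, plum} is all of U.
Only Harbor contains grey, so Harbor is forced; the remaining 5 points need at least 2 more sets (each remaining set adds at most 3) — so at least 3 sets are needed, and 3 is optimal.

3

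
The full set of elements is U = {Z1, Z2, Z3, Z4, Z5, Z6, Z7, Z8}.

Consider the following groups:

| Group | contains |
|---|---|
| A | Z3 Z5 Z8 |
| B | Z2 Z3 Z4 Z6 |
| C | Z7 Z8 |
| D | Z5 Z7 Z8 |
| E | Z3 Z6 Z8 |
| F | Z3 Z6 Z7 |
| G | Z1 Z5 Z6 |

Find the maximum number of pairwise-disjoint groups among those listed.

B, C are pairwise disjoint (B={Z2,Z3,Z4,Z6}; C={Z7,Z8}).
Every remaining group overlaps one of these, and no 3 of the listed groups are pairwise disjoint, so 2 is the maximum.

2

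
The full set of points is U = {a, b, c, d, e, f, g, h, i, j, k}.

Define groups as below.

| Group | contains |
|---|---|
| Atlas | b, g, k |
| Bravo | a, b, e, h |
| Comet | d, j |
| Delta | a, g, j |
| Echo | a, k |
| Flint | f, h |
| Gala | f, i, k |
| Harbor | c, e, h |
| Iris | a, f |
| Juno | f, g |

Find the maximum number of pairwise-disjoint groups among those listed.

4

Comet, Echo, Harbor, Juno are pairwise disjoint (Comet={d,j}; Echo={a,k}; Harbor={c,e,h}; Juno={f,g}).
Every remaining group overlaps one of these, and no 5 of the listed groups are pairwise disjoint, so 4 is the maximum.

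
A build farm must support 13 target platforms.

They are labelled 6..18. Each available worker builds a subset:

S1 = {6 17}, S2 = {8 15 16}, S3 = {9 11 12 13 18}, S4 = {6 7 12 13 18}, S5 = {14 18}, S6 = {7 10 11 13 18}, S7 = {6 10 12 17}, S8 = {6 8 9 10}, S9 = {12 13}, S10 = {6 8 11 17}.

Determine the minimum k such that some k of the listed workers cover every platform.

S2 and S5 and S6 and S7 and S8 together: S2 ∪ S5 ∪ S6 ∪ S7 ∪ S8 = {6, 7, 8, 9, 10, 11, 12, 13, 14, 15, 16, 17, 18} — every platform is covered.
No 4 of the 10 workers cover everything (all 210 combinations miss at least one platform), so 5 is optimal.

5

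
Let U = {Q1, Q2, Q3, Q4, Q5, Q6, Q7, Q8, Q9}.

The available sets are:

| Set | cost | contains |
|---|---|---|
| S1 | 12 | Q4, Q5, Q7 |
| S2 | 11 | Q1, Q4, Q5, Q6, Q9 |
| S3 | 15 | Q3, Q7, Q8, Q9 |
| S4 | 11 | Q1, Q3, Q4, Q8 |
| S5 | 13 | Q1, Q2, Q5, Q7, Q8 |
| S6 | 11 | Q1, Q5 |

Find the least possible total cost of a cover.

S2, S4, S5 together cover every item (S2 ∪ S4 ∪ S5 = {Q1, Q2, Q3, Q4, Q5, Q6, Q7, Q8, Q9}); total cost 11 + 11 + 13 = 35.
No covering selection has total cost below 35.

35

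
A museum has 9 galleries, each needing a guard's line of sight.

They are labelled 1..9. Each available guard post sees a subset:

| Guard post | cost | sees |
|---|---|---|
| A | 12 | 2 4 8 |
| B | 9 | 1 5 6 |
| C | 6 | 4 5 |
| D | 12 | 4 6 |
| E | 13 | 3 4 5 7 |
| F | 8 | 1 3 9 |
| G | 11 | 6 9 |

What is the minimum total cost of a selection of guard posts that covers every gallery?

42

A, B, E, F together cover every gallery (A ∪ B ∪ E ∪ F = {1, 2, 3, 4, 5, 6, 7, 8, 9}); total cost 12 + 9 + 13 + 8 = 42.
The greedy pick F, C, A, B, E costs 48; no covering selection beats 42.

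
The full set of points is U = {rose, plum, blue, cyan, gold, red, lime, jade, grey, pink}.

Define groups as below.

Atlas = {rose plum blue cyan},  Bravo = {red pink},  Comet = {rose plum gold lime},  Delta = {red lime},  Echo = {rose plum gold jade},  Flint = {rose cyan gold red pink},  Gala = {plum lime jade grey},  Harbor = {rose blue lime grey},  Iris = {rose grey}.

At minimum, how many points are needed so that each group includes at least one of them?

Take H = {rose, plum, red}. Each listed group contains at least one of these, so H is a hitting set of size 3.
No choice of 2 points meets every group, so 3 is the minimum.

3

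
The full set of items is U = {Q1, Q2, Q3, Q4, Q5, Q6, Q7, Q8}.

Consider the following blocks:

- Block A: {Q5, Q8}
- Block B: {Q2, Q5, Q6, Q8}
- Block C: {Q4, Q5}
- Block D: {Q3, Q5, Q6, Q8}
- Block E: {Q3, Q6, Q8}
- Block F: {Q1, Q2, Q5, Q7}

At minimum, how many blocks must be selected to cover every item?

3

C, D, and F cover everything between them: the union {Q1, Q2, Q3, Q4, Q5, Q6, Q7, Q8} is all of U.
Only F contains Q1, so F is forced; the remaining 4 items need at least 2 more blocks (each remaining block adds at most 3) — so at least 3 blocks are needed, and 3 is optimal.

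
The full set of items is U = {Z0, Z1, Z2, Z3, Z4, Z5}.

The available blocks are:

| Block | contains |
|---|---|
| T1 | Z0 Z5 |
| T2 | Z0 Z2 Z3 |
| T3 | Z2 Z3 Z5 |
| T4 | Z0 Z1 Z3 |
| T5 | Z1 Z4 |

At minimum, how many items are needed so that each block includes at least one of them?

3

H = {Z0, Z1, Z5} meets every block (each contains at least one member of H), and |H| = 3.
No choice of 2 items meets every block, so 3 is the minimum.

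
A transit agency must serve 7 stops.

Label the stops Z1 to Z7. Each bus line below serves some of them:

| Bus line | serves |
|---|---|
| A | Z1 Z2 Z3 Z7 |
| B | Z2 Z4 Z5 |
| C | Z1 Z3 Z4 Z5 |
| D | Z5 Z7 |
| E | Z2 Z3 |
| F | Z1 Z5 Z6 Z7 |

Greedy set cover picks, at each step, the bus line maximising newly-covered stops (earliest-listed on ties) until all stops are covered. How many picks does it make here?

Greedy: pick A (covers 4 new) → pick B (covers 2 new) → pick F (covers 1 new). Total picks: 3.

3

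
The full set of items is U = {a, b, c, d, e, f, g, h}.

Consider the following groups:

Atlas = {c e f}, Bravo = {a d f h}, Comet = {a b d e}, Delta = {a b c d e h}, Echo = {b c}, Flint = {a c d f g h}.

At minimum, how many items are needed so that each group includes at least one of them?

The 2 items {b, f} hit every group.
The groups Bravo, Echo are pairwise disjoint, so any hitting set needs a separate item for each — at least 2. Hence 2 is optimal.

2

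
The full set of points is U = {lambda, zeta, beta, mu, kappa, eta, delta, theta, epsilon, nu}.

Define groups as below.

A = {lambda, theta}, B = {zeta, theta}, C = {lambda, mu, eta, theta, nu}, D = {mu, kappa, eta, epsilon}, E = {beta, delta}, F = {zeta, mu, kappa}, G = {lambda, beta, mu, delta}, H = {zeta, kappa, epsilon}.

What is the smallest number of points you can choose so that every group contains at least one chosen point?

3

Take T = {kappa, delta, theta}. Each listed group contains at least one of these, so T is a hitting set of size 3.
The groups A, D, E are pairwise disjoint, so any hitting set needs a separate point for each — at least 3. Hence 3 is optimal.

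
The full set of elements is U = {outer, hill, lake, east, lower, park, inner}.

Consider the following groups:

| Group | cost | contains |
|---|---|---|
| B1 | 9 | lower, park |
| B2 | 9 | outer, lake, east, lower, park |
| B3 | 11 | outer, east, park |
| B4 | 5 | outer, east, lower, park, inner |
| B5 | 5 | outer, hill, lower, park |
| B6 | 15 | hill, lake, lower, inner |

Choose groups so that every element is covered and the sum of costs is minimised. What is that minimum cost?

19

B2, B4, B5 together cover every element (B2 ∪ B4 ∪ B5 = {outer, hill, lake, east, lower, park, inner}); total cost 9 + 5 + 5 = 19.
No covering selection has total cost below 19.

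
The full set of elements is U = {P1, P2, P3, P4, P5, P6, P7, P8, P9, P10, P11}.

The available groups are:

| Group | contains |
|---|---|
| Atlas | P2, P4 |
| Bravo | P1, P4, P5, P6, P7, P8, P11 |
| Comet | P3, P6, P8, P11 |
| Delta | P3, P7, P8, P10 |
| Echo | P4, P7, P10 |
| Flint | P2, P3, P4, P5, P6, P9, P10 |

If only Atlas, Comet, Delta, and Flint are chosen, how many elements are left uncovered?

Union of Atlas, Comet, Delta, Flint = {P2, P3, P4, P5, P6, P7, P8, P9, P10, P11}.
Not covered: P1 — 1 element.

1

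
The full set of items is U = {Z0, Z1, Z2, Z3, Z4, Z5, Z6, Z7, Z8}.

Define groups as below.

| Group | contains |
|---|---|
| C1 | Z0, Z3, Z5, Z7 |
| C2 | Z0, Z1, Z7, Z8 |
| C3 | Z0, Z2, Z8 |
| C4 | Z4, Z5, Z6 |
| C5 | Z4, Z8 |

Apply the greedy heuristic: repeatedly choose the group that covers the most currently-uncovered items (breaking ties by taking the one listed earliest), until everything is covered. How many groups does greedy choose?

4

Greedy: pick C1 (covers 4 new) → pick C2 (covers 2 new) → pick C4 (covers 2 new) → pick C3 (covers 1 new). Total picks: 4.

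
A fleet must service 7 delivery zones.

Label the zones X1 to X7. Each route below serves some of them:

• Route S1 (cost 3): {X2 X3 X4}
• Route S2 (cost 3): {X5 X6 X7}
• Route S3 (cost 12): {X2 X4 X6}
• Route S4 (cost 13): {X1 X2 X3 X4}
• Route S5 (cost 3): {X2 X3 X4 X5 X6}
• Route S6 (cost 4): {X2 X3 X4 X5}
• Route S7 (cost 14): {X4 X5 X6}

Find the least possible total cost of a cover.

16

S2, S4 together cover every zone (S2 ∪ S4 = {X1, X2, X3, X4, X5, X6, X7}); total cost 3 + 13 = 16.
The greedy pick S5, S2, S4 costs 19; no covering selection beats 16.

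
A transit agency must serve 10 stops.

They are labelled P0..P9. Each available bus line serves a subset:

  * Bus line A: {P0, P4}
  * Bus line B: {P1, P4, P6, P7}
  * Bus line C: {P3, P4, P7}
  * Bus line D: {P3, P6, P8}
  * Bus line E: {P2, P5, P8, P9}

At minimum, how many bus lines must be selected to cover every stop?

4

Take {A, B, D, E}. Their union is {P0, P1, P2, P3, P4, P5, P6, P7, P8, P9}, which is all 10 stops.
No 3 of the 5 bus lines cover everything (all 10 combinations miss at least one stop), so 4 is optimal.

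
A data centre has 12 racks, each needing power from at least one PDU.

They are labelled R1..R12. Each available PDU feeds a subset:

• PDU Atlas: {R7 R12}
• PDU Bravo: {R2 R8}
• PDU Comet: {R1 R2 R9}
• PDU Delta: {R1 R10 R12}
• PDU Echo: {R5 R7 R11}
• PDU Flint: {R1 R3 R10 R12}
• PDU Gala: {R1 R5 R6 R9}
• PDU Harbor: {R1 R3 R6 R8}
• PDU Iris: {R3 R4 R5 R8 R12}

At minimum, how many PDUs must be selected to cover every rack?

5

Take {Bravo, Echo, Flint, Gala, Iris}. Their union is {R1, R2, R3, R4, R5, R6, R7, R8, R9, R10, R11, R12}, which is all 12 racks.
No 4 of the 9 PDUs cover everything (all 126 combinations miss at least one rack), so 5 is optimal.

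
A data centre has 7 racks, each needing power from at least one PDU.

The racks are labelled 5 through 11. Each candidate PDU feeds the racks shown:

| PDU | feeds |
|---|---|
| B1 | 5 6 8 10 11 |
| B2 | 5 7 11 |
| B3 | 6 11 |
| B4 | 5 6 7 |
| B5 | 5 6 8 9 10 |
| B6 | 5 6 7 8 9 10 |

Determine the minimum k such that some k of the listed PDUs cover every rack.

2

B2 and B5 together: B2 ∪ B5 = {5, 6, 7, 8, 9, 10, 11} — every rack is covered.
No single PDU has all 7 racks (the largest, B6, has 6), so 2 is optimal.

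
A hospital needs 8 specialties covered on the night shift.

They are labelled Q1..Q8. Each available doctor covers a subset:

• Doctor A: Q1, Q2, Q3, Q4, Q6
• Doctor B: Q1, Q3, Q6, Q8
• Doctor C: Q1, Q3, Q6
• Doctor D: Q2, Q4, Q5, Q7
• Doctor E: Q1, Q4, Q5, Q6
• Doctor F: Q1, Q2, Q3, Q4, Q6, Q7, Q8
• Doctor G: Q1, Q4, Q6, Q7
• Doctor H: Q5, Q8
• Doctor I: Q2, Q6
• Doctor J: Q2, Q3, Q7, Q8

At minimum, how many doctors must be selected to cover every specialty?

Take {E, J}. Their union is {Q1, Q2, Q3, Q4, Q5, Q6, Q7, Q8}, which is all 8 specialties.
No single doctor has all 8 specialties (the largest, F, has 7), so 2 is optimal.

2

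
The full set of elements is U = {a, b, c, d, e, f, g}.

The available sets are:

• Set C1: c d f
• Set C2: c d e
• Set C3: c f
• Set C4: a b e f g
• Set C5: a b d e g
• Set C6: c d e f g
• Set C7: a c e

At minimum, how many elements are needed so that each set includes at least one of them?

H = {e, f} meets every set (each contains at least one member of H), and |H| = 2.
The sets C3, C5 are pairwise disjoint, so any hitting set needs a separate element for each — at least 2. Hence 2 is optimal.

2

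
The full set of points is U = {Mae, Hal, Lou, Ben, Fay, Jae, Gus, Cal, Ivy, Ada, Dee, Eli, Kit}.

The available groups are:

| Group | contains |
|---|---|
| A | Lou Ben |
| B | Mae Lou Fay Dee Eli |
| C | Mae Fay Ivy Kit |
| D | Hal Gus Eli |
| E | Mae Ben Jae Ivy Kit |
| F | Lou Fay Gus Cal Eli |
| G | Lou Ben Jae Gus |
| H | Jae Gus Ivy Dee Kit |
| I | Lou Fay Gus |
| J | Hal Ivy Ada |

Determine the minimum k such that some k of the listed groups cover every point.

Take {E, F, H, J}. Their union is {Mae, Hal, Lou, Ben, Fay, Jae, Gus, Cal, Ivy, Ada, Dee, Eli, Kit}, which is all 13 points.
No 3 of the 10 groups cover everything (all 120 combinations miss at least one point), so 4 is optimal.

4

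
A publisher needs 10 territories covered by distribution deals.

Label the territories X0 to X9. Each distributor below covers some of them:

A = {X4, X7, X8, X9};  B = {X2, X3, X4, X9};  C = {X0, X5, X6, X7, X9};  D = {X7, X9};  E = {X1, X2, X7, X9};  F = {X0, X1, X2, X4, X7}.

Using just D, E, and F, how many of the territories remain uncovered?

4

Union of D, E, F = {X0, X1, X2, X4, X7, X9}.
Not covered: X3, X5, X6, X8 — 4 territories.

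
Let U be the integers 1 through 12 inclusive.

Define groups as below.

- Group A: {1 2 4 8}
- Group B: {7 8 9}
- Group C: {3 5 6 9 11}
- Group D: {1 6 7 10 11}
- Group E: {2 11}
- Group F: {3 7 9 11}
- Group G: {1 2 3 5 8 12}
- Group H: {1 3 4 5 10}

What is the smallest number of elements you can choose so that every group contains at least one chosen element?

Take T = {2, 3, 7}. Each listed group contains at least one of these, so T is a hitting set of size 3.
The groups B, E, H are pairwise disjoint, so any hitting set needs a separate element for each — at least 3. Hence 3 is optimal.

3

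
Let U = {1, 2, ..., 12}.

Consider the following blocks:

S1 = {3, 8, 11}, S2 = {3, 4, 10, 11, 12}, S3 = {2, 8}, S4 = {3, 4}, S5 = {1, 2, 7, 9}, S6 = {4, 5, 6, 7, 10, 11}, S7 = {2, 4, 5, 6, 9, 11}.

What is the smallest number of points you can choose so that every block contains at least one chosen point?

3

H = {2, 4, 11} meets every block (each contains at least one member of H), and |H| = 3.
No choice of 2 points meets every block, so 3 is the minimum.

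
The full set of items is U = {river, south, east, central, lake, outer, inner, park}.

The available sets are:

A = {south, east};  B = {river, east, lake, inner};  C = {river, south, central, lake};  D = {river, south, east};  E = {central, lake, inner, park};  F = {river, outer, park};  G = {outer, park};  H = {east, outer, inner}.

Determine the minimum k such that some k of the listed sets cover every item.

D and E and F together: D ∪ E ∪ F = {river, south, east, central, lake, outer, inner, park} — every item is covered.
No 2 of the 8 sets cover everything (all 28 combinations miss at least one item), so 3 is optimal.

3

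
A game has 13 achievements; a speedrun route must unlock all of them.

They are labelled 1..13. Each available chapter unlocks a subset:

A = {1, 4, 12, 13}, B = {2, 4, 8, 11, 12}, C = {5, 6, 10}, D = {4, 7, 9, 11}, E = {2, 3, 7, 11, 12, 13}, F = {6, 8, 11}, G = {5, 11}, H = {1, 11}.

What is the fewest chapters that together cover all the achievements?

B and C and D and E and H together: B ∪ C ∪ D ∪ E ∪ H = {1, 2, 3, 4, 5, 6, 7, 8, 9, 10, 11, 12, 13} — every achievement is covered.
No 4 of the 8 chapters cover everything (all 70 combinations miss at least one achievement), so 5 is optimal.

5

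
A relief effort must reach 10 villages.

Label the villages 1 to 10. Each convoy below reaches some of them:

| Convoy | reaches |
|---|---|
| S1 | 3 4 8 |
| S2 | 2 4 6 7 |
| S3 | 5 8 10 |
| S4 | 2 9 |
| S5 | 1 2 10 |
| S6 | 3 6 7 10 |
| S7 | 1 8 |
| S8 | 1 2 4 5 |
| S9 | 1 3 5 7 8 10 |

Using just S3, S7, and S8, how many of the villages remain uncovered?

4

Union of S3, S7, S8 = {1, 2, 4, 5, 8, 10}.
Not covered: 3, 6, 7, 9 — 4 villages.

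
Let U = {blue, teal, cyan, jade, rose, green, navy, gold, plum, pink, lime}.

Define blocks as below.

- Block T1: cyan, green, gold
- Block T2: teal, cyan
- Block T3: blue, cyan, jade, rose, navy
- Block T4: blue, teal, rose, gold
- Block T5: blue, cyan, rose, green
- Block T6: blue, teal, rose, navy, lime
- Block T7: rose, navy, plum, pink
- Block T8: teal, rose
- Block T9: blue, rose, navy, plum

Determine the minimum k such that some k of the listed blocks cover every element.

T1 and T3 and T6 and T7 together: T1 ∪ T3 ∪ T6 ∪ T7 = {blue, teal, cyan, jade, rose, green, navy, gold, plum, pink, lime} — every element is covered.
Only T3 contains jade, so T3 is forced; the remaining 6 elements need at least 3 more blocks (each remaining block adds at most 2) — so at least 4 blocks are needed, and 4 is optimal.

4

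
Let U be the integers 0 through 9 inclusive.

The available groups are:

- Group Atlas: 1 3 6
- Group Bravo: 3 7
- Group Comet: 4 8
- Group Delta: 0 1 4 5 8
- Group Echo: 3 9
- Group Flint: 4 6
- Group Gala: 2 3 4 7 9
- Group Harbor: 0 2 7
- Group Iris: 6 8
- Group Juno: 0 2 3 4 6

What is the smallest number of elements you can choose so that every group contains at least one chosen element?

The 4 elements {3, 6, 7, 8} hit every group.
No choice of 3 elements meets every group, so 4 is the minimum.

4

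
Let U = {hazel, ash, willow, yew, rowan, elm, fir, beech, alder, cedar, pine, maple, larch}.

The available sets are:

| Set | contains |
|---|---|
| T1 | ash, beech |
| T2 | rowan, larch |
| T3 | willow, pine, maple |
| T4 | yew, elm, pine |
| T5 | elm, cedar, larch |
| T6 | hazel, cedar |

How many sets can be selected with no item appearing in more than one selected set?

4

T1, T2, T4, T6 are pairwise disjoint (T1={ash,beech}; T2={rowan,larch}; T4={yew,elm,pine}; T6={hazel,cedar}).
Every remaining set overlaps one of these, and no 5 of the listed sets are pairwise disjoint, so 4 is the maximum.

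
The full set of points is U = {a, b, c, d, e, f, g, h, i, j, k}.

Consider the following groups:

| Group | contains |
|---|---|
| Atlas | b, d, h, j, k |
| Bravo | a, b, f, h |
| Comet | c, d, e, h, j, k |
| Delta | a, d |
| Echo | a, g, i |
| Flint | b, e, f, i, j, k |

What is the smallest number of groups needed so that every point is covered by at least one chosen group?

3

Bravo and Comet and Echo together: Bravo ∪ Comet ∪ Echo = {a, b, c, d, e, f, g, h, i, j, k} — every point is covered.
Only Comet contains c, so Comet is forced; the remaining 5 points need at least 2 more groups (each remaining group adds at most 3) — so at least 3 groups are needed, and 3 is optimal.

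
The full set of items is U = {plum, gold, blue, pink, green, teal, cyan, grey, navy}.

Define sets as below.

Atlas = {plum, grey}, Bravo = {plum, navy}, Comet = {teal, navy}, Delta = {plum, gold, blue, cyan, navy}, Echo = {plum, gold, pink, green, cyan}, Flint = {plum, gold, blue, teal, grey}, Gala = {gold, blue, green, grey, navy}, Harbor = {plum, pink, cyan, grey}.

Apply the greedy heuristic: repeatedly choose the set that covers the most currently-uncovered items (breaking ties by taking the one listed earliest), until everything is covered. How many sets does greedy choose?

Greedy: pick Delta (covers 5 new) → pick Echo (covers 2 new) → pick Flint (covers 2 new). Total picks: 3.

3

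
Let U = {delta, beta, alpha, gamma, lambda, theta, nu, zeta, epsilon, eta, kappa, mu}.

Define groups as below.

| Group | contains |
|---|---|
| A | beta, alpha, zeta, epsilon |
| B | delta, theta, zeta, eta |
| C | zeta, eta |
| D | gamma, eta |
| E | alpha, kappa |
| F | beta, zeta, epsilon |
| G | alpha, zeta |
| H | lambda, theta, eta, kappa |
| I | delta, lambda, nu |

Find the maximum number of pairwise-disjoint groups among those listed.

4

D, E, F, I are pairwise disjoint (D={gamma,eta}; E={alpha,kappa}; F={beta,zeta,epsilon}; I={delta,lambda,nu}).
Every remaining group overlaps one of these, and no 5 of the listed groups are pairwise disjoint, so 4 is the maximum.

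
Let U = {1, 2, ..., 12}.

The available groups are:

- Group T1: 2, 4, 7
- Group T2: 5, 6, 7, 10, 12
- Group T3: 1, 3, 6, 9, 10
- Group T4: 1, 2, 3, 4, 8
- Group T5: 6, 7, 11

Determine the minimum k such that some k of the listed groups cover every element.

4

T2, T3, T4, and T5 cover everything between them: the union {1, 2, 3, 4, 5, 6, 7, 8, 9, 10, 11, 12} is all of U.
Only T3 contains 9, so T3 is forced; the remaining 7 elements need at least 3 more groups (each remaining group adds at most 3) — so at least 4 groups are needed, and 4 is optimal.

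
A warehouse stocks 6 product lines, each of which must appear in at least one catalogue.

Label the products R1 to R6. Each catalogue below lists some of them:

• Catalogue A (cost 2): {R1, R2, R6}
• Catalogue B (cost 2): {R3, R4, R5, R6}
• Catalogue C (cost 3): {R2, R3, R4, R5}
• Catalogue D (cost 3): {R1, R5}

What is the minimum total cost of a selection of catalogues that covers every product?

4

A, B together cover every product (A ∪ B = {R1, R2, R3, R4, R5, R6}); total cost 2 + 2 = 4.
No covering selection has total cost below 4.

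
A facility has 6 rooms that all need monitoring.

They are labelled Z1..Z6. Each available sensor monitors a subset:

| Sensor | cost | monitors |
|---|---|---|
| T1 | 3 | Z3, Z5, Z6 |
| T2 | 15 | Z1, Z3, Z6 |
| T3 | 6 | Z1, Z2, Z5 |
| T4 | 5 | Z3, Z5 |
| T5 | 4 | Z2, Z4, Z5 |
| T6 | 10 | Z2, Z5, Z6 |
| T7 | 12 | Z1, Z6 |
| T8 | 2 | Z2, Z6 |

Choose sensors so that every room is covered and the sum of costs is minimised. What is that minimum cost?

T1, T3, T5 together cover every room (T1 ∪ T3 ∪ T5 = {Z1, Z2, Z3, Z4, Z5, Z6}); total cost 3 + 6 + 4 = 13.
No covering selection has total cost below 13.

13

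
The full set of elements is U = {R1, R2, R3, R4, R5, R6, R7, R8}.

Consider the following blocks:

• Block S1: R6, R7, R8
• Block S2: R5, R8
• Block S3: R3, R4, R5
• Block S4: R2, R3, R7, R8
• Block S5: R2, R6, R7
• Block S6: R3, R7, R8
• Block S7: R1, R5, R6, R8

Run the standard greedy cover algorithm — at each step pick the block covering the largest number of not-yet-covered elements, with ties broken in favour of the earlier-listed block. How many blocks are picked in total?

3

Greedy: pick S4 (covers 4 new) → pick S7 (covers 3 new) → pick S3 (covers 1 new). Total picks: 3.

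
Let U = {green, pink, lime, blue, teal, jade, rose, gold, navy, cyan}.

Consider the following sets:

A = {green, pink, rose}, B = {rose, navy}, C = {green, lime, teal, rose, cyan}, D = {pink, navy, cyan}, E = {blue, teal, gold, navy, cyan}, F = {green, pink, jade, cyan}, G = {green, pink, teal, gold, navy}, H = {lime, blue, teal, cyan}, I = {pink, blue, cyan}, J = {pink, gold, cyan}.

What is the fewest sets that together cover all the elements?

3

C and E and F together: C ∪ E ∪ F = {green, pink, lime, blue, teal, jade, rose, gold, navy, cyan} — every element is covered.
Only F contains jade, so F is forced; the remaining 6 elements need at least 2 more sets (each remaining set adds at most 4) — so at least 3 sets are needed, and 3 is optimal.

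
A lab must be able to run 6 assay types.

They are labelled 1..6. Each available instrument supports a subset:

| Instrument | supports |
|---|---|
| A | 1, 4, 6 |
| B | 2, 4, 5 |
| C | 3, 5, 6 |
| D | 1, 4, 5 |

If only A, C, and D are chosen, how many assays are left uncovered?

1

Union of A, C, D = {1, 3, 4, 5, 6}.
Not covered: 2 — 1 assay.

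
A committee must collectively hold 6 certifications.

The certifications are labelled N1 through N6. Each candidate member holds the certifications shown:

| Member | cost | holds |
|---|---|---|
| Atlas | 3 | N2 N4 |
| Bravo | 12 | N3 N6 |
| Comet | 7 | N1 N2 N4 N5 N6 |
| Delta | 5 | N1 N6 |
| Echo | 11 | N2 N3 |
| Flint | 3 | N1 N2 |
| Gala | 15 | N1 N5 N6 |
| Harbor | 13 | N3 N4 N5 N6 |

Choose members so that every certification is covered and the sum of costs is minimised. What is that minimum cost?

Flint, Harbor together cover every certification (Flint ∪ Harbor = {N1, N2, N3, N4, N5, N6}); total cost 3 + 13 = 16.
The greedy pick Comet, Echo costs 18; no covering selection beats 16.

16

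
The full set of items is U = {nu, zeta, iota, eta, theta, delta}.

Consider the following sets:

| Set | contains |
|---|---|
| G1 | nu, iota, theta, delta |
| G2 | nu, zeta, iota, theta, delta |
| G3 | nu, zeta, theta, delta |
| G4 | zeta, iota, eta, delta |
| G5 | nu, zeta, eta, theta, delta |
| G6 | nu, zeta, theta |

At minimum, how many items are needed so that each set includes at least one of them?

2

Take H = {theta, delta}. Each listed set contains at least one of these, so H is a hitting set of size 2.
No single item lies in every set, so at least 2 are needed and 2 is optimal.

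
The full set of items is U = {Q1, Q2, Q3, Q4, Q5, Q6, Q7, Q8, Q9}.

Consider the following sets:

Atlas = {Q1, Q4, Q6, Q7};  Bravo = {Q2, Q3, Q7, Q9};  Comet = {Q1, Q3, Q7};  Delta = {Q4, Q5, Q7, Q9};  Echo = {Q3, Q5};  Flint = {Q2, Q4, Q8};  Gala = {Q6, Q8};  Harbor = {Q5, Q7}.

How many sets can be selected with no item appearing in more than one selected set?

2

Atlas, Echo are pairwise disjoint (Atlas={Q1,Q4,Q6,Q7}; Echo={Q3,Q5}).
Every remaining set overlaps one of these, and no 3 of the listed sets are pairwise disjoint, so 2 is the maximum.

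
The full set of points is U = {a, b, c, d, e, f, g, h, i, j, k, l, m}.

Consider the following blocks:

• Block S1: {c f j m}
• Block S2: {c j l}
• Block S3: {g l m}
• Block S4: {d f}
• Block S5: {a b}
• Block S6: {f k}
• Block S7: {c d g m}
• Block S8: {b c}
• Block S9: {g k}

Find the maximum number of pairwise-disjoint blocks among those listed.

4

S2, S4, S5, S9 are pairwise disjoint (S2={c,j,l}; S4={d,f}; S5={a,b}; S9={g,k}).
Every remaining block overlaps one of these, and no 5 of the listed blocks are pairwise disjoint, so 4 is the maximum.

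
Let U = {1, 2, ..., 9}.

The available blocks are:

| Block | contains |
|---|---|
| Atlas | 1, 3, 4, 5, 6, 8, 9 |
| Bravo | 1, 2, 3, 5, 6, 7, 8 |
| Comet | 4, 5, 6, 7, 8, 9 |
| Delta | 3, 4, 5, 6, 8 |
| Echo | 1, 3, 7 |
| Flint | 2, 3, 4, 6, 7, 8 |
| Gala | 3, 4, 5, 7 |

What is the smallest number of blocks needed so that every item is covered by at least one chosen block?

Take {Atlas, Bravo}. Their union is {1, 2, 3, 4, 5, 6, 7, 8, 9}, which is all 9 items.
No single block has all 9 items (the largest, Atlas, has 7), so 2 is optimal.

2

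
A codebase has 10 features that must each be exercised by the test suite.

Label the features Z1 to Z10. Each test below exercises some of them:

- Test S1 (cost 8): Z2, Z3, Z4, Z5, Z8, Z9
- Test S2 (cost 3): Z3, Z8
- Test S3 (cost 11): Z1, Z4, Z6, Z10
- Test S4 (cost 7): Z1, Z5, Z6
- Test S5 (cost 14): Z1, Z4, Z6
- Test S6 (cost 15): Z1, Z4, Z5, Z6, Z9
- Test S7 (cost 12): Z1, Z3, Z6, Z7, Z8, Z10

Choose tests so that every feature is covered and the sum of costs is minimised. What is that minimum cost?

S1, S7 together cover every feature (S1 ∪ S7 = {Z1, Z2, Z3, Z4, Z5, Z6, Z7, Z8, Z9, Z10}); total cost 8 + 12 = 20.
No covering selection has total cost below 20.

20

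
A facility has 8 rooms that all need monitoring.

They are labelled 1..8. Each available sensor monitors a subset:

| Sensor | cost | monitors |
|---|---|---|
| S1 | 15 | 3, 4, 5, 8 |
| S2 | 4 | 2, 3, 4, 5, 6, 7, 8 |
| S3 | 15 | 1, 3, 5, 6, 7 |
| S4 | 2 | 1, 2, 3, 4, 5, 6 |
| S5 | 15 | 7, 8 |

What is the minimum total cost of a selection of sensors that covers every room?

6

S2, S4 together cover every room (S2 ∪ S4 = {1, 2, 3, 4, 5, 6, 7, 8}); total cost 4 + 2 = 6.
No covering selection has total cost below 6.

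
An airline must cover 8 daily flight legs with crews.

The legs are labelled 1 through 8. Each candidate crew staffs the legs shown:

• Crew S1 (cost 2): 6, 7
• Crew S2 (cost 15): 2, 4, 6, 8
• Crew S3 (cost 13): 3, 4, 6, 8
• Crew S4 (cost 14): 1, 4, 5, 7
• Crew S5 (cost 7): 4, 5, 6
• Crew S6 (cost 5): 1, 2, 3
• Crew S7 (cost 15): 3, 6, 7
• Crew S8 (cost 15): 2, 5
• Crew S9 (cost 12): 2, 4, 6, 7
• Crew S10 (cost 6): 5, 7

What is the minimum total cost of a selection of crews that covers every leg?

24

S3, S6, S10 together cover every leg (S3 ∪ S6 ∪ S10 = {1, 2, 3, 4, 5, 6, 7, 8}); total cost 13 + 5 + 6 = 24.
The greedy pick S1, S6, S5, S3 costs 27; no covering selection beats 24.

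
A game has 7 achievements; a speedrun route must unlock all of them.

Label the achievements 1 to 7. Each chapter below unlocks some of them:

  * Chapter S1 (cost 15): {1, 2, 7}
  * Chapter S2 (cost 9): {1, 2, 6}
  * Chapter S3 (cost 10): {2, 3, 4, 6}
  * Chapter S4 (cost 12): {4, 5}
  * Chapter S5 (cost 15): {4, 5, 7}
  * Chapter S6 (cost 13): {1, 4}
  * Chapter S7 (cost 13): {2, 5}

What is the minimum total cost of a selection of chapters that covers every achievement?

34

S2, S3, S5 together cover every achievement (S2 ∪ S3 ∪ S5 = {1, 2, 3, 4, 5, 6, 7}); total cost 9 + 10 + 15 = 34.
The greedy pick S3, S1, S4 costs 37; no covering selection beats 34.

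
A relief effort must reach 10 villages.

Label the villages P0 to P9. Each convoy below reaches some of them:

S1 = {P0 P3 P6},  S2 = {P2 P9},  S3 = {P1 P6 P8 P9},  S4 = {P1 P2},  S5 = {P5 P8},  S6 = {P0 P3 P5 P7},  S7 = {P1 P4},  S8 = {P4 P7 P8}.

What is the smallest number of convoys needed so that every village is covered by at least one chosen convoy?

4

S3 and S4 and S6 and S7 together: S3 ∪ S4 ∪ S6 ∪ S7 = {P0, P1, P2, P3, P4, P5, P6, P7, P8, P9} — every village is covered.
No 3 of the 8 convoys cover everything (all 56 combinations miss at least one village), so 4 is optimal.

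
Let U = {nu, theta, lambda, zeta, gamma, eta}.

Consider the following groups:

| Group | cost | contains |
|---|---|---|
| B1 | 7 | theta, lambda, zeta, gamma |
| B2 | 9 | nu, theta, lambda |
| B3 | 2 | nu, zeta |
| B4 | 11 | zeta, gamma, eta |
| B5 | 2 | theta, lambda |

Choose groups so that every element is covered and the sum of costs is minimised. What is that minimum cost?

B3, B4, B5 together cover every element (B3 ∪ B4 ∪ B5 = {nu, theta, lambda, zeta, gamma, eta}); total cost 2 + 11 + 2 = 15.
No covering selection has total cost below 15.

15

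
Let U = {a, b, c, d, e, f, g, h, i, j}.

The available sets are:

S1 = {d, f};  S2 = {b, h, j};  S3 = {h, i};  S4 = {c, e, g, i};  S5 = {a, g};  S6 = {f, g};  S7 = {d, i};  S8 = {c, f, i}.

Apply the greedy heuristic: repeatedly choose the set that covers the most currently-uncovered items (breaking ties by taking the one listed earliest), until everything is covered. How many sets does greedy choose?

Greedy: pick S4 (covers 4 new) → pick S2 (covers 3 new) → pick S1 (covers 2 new) → pick S5 (covers 1 new). Total picks: 4.

4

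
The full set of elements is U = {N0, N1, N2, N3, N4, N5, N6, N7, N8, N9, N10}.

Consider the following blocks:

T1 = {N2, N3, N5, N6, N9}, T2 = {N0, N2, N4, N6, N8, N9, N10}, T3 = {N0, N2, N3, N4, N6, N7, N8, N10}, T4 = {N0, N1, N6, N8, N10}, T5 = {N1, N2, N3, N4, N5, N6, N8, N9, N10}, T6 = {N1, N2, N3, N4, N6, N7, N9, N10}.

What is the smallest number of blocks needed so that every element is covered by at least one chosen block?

2

T3 and T5 cover everything between them: the union {N0, N1, N2, N3, N4, N5, N6, N7, N8, N9, N10} is all of U.
No single block has all 11 elements (the largest, T5, has 9), so 2 is optimal.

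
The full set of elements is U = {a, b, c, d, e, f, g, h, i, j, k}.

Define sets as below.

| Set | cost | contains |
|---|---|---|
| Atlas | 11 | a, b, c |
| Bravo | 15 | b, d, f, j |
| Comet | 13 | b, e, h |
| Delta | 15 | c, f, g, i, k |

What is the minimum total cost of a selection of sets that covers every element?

Atlas, Bravo, Comet, Delta together cover every element (Atlas ∪ Bravo ∪ Comet ∪ Delta = {a, b, c, d, e, f, g, h, i, j, k}); total cost 11 + 15 + 13 + 15 = 54.
No covering selection has total cost below 54.

54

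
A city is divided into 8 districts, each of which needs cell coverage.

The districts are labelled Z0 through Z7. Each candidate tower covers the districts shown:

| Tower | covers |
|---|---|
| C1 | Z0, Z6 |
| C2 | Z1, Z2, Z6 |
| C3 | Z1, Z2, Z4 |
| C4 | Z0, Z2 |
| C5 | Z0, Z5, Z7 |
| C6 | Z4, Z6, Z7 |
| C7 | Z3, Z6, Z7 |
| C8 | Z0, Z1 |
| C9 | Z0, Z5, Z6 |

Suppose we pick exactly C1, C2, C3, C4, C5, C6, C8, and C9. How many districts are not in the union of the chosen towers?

1

Union of C1, C2, C3, C4, C5, C6, C8, C9 = {Z0, Z1, Z2, Z4, Z5, Z6, Z7}.
Not covered: Z3 — 1 district.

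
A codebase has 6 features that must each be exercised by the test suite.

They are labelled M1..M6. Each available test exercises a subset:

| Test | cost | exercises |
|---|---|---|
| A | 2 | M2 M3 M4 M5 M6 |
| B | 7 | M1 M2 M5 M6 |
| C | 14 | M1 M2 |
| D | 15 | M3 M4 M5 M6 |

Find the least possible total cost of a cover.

9

A, B together cover every feature (A ∪ B = {M1, M2, M3, M4, M5, M6}); total cost 2 + 7 = 9.
No covering selection has total cost below 9.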